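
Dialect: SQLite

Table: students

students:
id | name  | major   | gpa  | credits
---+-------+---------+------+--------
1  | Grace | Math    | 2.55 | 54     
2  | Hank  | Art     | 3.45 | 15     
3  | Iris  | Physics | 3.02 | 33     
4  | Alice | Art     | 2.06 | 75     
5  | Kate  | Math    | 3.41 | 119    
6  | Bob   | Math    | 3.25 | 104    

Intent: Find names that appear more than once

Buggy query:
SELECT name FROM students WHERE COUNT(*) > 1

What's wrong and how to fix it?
Bug: WHERE can't reference COUNT(*); aggregates are computed after WHERE

Fix: GROUP BY name, then filter groups with HAVING COUNT(*) > 1

Corrected query:
SELECT name FROM students GROUP BY name HAVING COUNT(*) > 1

Result:
(no rows)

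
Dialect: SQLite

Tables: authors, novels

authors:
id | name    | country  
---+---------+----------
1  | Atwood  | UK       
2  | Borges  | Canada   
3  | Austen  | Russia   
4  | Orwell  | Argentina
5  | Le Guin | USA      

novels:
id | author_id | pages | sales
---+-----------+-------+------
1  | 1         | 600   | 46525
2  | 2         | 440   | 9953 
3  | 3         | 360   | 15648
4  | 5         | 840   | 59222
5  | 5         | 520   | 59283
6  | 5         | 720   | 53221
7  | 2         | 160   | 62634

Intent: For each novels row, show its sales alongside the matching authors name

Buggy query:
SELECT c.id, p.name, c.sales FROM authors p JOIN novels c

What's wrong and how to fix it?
Bug: JOIN with no ON clause produces a cartesian product; every novels row pairs with every authors row

Fix: Add ON c.author_id = p.id to the JOIN

Corrected query:
SELECT c.id, p.name, c.sales FROM authors p JOIN novels c ON c.author_id = p.id

Result:
id | name    | sales
---+---------+------
1  | Atwood  | 46525
2  | Borges  | 9953 
3  | Austen  | 15648
4  | Le Guin | 59222
5  | Le Guin | 59283
6  | Le Guin | 53221
7  | Borges  | 62634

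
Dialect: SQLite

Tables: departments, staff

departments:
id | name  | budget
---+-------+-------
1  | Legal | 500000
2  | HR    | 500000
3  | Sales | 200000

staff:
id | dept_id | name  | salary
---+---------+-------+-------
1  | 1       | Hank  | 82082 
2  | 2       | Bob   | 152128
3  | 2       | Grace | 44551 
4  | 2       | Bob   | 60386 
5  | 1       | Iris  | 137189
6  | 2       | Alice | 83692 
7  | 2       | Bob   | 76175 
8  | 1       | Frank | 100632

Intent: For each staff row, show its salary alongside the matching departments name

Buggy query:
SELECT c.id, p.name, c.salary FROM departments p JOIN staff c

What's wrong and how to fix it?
Bug: JOIN with no ON clause produces a cartesian product; every staff row pairs with every departments row

Fix: Add ON c.dept_id = p.id to the JOIN

Corrected query:
SELECT c.id, p.name, c.salary FROM departments p JOIN staff c ON c.dept_id = p.id

Result:
id | name  | salary
---+-------+-------
1  | Legal | 82082 
2  | HR    | 152128
3  | HR    | 44551 
4  | HR    | 60386 
5  | Legal | 137189
6  | HR    | 83692 
7  | HR    | 76175 
8  | Legal | 100632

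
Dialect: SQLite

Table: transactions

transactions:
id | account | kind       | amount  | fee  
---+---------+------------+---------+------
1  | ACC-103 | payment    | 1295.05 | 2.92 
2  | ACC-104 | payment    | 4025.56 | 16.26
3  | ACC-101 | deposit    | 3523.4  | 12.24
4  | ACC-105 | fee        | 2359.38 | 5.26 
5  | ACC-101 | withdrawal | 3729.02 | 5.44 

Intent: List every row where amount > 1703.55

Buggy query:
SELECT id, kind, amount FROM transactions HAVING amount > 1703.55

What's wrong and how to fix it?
Bug: This is a non-aggregate query (no GROUP BY, no aggregates), so in SQLite the HAVING clause is invalid here; a row-level condition belongs in WHERE

Fix: Use WHERE for row-level filtering

Corrected query:
SELECT id, kind, amount FROM transactions WHERE amount > 1703.55

Result:
id | kind       | amount 
---+------------+--------
2  | payment    | 4025.56
3  | deposit    | 3523.4 
4  | fee        | 2359.38
5  | withdrawal | 3729.02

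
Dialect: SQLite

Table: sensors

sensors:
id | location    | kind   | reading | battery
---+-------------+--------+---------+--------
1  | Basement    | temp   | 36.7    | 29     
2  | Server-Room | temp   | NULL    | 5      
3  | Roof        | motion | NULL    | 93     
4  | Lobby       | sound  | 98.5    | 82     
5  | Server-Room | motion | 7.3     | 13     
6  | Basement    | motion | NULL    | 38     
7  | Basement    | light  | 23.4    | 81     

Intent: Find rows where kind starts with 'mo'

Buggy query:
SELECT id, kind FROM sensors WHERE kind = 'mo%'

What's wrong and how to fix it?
Bug: '=' compares the literal string including the % character; pattern matching needs LIKE

Fix: Use LIKE for wildcard pattern matching

Corrected query:
SELECT id, kind FROM sensors WHERE kind LIKE 'mo%'

Result:
id | kind  
---+-------
3  | motion
5  | motion
6  | motion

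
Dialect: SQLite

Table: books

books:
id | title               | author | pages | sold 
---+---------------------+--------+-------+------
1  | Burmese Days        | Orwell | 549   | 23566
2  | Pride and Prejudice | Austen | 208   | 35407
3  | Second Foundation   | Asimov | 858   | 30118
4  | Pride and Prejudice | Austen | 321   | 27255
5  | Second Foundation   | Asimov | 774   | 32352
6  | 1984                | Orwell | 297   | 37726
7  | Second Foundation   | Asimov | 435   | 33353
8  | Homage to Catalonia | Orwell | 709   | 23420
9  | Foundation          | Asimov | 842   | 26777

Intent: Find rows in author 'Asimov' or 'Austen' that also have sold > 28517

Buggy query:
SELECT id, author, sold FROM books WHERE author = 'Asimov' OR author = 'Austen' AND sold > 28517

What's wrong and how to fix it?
Bug: AND binds tighter than OR, so this parses as author = 'Asimov' OR (author = 'Austen' AND sold > 28517)

Fix: Group the OR with parentheses (or use IN), then AND the threshold

Corrected query:
SELECT id, author, sold FROM books WHERE (author = 'Asimov' OR author = 'Austen') AND sold > 28517

Result:
id | author | sold 
---+--------+------
2  | Austen | 35407
3  | Asimov | 30118
5  | Asimov | 32352
7  | Asimov | 33353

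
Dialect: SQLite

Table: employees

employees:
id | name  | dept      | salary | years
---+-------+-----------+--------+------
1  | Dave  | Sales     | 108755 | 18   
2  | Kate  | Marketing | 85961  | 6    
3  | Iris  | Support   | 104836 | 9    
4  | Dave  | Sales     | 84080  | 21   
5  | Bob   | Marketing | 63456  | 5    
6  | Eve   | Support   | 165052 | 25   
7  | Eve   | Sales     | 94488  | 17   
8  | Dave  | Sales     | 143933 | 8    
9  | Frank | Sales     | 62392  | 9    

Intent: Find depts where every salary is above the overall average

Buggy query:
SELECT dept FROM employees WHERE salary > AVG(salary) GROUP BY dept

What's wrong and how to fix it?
Bug: AVG() is an aggregate; it can't sit directly in WHERE

Fix: Compute the overall average in a scalar subquery and compare each group's MIN against it in HAVING

Corrected query:
SELECT dept FROM employees GROUP BY dept HAVING MIN(salary) > (SELECT AVG(salary) FROM employees)

Result:
dept   
-------
Support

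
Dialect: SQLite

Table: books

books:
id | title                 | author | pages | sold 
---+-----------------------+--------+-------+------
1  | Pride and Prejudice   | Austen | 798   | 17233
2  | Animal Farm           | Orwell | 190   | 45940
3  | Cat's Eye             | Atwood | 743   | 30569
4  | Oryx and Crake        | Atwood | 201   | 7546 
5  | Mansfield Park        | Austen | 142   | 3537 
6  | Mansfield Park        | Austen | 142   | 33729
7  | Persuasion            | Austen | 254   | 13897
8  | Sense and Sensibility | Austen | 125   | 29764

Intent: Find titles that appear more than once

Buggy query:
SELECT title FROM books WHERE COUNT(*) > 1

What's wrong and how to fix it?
Bug: WHERE can't reference COUNT(*); aggregates are computed after WHERE

Fix: Group first, then use HAVING for the count condition

Corrected query:
SELECT title FROM books GROUP BY title HAVING COUNT(*) > 1

Result:
title         
--------------
Mansfield Park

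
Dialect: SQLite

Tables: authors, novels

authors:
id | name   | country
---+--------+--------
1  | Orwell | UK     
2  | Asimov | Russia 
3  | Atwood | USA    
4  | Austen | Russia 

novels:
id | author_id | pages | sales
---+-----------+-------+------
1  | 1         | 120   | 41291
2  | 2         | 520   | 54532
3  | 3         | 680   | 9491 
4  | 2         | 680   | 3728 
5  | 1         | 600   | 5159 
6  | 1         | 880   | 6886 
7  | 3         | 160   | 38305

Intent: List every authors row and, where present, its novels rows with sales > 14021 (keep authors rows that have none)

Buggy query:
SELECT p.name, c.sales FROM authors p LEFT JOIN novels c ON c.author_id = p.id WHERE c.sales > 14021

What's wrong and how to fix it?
Bug: A WHERE condition on the right-hand table after LEFT JOIN drops unmatched parents

Fix: Put 'c.sales > 14021' in the JOIN's ON clause instead of WHERE

Corrected query:
SELECT p.name, c.sales FROM authors p LEFT JOIN novels c ON c.author_id = p.id AND c.sales > 14021

Result:
name   | sales
-------+------
Orwell | 41291
Asimov | 54532
Atwood | 38305
Austen | NULL 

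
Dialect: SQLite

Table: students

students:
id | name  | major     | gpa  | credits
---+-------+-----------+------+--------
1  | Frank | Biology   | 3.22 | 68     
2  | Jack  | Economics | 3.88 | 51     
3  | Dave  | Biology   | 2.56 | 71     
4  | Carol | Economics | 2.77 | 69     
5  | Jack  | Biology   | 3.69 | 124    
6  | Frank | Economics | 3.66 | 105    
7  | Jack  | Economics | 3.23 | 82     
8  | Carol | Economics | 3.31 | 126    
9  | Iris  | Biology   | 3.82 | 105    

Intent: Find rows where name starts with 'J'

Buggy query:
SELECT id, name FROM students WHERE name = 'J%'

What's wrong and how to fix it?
Bug: '=' compares the literal string including the % character; pattern matching needs LIKE

Fix: Use LIKE for wildcard pattern matching

Corrected query:
SELECT id, name FROM students WHERE name LIKE 'J%'

Result:
id | name
---+-----
2  | Jack
5  | Jack
7  | Jack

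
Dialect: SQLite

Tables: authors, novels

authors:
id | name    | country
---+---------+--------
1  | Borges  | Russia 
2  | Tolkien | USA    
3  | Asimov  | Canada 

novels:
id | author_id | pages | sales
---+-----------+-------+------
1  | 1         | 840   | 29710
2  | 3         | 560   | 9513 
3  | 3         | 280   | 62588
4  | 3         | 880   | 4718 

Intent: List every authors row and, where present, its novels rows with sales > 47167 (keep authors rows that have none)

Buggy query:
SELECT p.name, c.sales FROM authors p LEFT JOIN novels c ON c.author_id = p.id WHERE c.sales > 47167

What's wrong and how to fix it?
Bug: Filtering c.sales in WHERE discards the NULL rows produced by LEFT JOIN, turning it into an inner join

Fix: Move the right-table condition into the ON clause so unmatched parents are kept

Corrected query:
SELECT p.name, c.sales FROM authors p LEFT JOIN novels c ON c.author_id = p.id AND c.sales > 47167

Result:
name    | sales
--------+------
Borges  | NULL 
Tolkien | NULL 
Asimov  | 62588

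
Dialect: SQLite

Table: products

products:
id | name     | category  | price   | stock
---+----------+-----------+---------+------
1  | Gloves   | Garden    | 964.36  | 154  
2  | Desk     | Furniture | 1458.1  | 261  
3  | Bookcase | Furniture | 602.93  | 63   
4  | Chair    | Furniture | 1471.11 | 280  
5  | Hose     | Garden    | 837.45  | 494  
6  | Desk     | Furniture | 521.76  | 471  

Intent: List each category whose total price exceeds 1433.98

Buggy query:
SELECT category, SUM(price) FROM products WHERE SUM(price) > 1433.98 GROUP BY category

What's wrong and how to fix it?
Bug: Aggregate functions cannot appear in a WHERE clause

Fix: Move the aggregate condition to a HAVING clause

Corrected query:
SELECT category, SUM(price) FROM products GROUP BY category HAVING SUM(price) > 1433.98

Result:
category  | SUM(price)
----------+-----------
Furniture | 4053.9    
Garden    | 1801.81   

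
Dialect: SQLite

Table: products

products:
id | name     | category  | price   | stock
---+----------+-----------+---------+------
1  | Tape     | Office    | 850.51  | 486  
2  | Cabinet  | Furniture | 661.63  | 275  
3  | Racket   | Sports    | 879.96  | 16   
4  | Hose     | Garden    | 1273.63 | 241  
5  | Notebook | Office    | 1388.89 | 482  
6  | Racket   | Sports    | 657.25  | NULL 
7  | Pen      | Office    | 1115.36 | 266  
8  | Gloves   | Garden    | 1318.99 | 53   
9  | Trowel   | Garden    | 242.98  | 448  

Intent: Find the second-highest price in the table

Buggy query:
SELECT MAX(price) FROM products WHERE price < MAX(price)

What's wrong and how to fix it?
Bug: MAX(price) on the right of the comparison is an aggregate-in-WHERE error

Fix: Compute the overall MAX in a subquery, then take MAX of rows below it

Corrected query:
SELECT MAX(price) FROM products WHERE price < (SELECT MAX(price) FROM products)

Result:
MAX(price)
----------
1318.99   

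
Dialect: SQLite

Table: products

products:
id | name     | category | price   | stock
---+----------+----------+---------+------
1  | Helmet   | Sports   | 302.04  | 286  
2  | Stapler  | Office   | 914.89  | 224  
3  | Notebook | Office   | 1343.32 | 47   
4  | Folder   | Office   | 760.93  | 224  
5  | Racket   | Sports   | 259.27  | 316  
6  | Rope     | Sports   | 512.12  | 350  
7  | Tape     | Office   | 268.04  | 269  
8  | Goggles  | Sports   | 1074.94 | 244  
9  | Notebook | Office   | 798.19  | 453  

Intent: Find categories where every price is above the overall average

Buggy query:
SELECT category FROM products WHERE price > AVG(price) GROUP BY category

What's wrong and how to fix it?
Bug: WHERE evaluates per row before aggregation, so AVG() is unavailable

Fix: Use a subquery for AVG and a HAVING MIN(...) filter so the condition holds for every row in the group

Corrected query:
SELECT category FROM products GROUP BY category HAVING MIN(price) > (SELECT AVG(price) FROM products)

Result:
(no rows)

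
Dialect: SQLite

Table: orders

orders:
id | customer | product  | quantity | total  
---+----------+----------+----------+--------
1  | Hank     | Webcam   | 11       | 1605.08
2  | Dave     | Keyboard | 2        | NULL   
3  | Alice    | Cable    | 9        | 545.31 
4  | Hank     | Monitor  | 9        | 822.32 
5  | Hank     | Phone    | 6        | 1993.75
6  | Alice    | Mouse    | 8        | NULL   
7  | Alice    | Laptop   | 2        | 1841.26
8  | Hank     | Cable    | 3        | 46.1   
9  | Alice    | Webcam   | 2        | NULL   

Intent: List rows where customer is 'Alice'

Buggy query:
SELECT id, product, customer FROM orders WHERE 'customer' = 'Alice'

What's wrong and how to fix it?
Bug: 'customer' in single quotes is a string literal, not the column; the comparison is literal-vs-literal and never true

Fix: Reference the column as customer without single quotes

Corrected query:
SELECT id, product, customer FROM orders WHERE customer = 'Alice'

Result:
id | product | customer
---+---------+---------
3  | Cable   | Alice   
6  | Mouse   | Alice   
7  | Laptop  | Alice   
9  | Webcam  | Alice   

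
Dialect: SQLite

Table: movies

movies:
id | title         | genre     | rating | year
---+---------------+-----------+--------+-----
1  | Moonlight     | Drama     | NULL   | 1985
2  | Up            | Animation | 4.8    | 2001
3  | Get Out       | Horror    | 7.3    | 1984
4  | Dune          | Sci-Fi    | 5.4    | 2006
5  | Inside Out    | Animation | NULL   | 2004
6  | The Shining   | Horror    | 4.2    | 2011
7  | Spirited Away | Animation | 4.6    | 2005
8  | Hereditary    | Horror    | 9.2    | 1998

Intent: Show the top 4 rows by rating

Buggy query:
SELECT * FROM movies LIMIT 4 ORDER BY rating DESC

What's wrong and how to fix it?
Bug: ORDER BY cannot follow LIMIT; LIMIT is the final clause

Fix: Swap the clauses: ORDER BY first, then LIMIT

Corrected query:
SELECT * FROM movies ORDER BY rating DESC LIMIT 4

Result:
id | title      | genre     | rating | year
---+------------+-----------+--------+-----
8  | Hereditary | Horror    | 9.2    | 1998
3  | Get Out    | Horror    | 7.3    | 1984
4  | Dune       | Sci-Fi    | 5.4    | 2006
2  | Up         | Animation | 4.8    | 2001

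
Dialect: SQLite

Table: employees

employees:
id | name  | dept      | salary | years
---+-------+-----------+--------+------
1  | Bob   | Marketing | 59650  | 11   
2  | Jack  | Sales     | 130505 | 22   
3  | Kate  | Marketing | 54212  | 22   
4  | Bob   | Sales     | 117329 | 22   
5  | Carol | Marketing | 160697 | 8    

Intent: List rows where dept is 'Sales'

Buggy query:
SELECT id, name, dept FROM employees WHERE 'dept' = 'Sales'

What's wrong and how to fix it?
Bug: Single quotes denote string literals in SQL; the column name is being compared as a constant string

Fix: Reference the column as dept without single quotes

Corrected query:
SELECT id, name, dept FROM employees WHERE dept = 'Sales'

Result:
id | name | dept 
---+------+------
2  | Jack | Sales
4  | Bob  | Sales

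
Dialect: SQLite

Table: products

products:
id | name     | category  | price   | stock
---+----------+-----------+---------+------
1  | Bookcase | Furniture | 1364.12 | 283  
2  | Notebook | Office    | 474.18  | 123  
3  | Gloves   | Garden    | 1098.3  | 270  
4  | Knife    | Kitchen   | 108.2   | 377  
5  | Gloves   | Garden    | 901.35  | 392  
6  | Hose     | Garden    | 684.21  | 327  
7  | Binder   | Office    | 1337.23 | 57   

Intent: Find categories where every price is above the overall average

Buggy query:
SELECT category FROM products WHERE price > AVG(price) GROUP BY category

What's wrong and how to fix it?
Bug: WHERE evaluates per row before aggregation, so AVG() is unavailable

Fix: Compute the overall average in a scalar subquery and compare each group's MIN against it in HAVING

Corrected query:
SELECT category FROM products GROUP BY category HAVING MIN(price) > (SELECT AVG(price) FROM products)

Result:
category 
---------
Furniture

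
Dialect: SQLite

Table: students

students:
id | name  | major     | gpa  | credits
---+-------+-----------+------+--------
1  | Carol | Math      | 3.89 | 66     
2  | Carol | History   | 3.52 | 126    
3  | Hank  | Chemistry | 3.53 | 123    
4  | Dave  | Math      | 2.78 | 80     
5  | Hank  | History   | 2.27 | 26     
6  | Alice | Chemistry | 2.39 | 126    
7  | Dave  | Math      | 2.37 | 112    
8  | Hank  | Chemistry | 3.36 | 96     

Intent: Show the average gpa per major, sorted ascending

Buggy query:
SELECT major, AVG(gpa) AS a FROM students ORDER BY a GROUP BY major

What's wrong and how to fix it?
Bug: ORDER BY appears before GROUP BY; SQL clause order requires GROUP BY first

Fix: Move ORDER BY to the end, after GROUP BY

Corrected query:
SELECT major, AVG(gpa) AS a FROM students GROUP BY major ORDER BY a

Result:
major     | a       
----------+---------
History   | 2.895   
Math      | 3.013333
Chemistry | 3.093333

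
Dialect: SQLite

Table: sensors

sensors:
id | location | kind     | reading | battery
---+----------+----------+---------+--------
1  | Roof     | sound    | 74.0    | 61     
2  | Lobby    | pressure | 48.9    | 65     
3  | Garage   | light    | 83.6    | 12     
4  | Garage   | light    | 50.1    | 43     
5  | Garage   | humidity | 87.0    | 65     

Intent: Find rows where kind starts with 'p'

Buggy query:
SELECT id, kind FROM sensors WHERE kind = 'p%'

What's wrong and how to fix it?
Bug: '=' compares the literal string including the % character; pattern matching needs LIKE

Fix: Use LIKE for wildcard pattern matching

Corrected query:
SELECT id, kind FROM sensors WHERE kind LIKE 'p%'

Result:
id | kind    
---+---------
2  | pressure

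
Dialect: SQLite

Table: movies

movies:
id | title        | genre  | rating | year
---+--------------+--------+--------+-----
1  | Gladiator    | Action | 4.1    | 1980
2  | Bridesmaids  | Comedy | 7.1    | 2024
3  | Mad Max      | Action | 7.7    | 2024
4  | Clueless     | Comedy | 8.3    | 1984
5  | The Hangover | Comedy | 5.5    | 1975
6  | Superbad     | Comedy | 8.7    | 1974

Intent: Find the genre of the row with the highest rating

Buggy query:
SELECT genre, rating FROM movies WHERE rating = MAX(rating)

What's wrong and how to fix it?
Bug: MAX(rating) is an aggregate and cannot be used directly in WHERE

Fix: Use a subquery: WHERE rating = (SELECT MAX(rating) FROM movies)

Corrected query:
SELECT genre, rating FROM movies WHERE rating = (SELECT MAX(rating) FROM movies)

Result:
genre  | rating
-------+-------
Comedy | 8.7   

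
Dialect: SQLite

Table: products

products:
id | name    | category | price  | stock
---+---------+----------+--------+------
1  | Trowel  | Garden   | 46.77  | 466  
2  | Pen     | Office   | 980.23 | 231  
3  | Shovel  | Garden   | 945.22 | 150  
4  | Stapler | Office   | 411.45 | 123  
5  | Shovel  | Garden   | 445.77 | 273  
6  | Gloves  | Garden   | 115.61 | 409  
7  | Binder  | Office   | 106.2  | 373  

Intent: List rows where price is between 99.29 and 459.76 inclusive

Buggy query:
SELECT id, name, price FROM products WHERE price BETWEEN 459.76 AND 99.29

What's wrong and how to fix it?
Bug: The bounds are reversed; BETWEEN a AND b requires a <= b to match anything

Fix: Write BETWEEN 99.29 AND 459.76

Corrected query:
SELECT id, name, price FROM products WHERE price BETWEEN 99.29 AND 459.76

Result:
id | name    | price 
---+---------+-------
4  | Stapler | 411.45
5  | Shovel  | 445.77
6  | Gloves  | 115.61
7  | Binder  | 106.2 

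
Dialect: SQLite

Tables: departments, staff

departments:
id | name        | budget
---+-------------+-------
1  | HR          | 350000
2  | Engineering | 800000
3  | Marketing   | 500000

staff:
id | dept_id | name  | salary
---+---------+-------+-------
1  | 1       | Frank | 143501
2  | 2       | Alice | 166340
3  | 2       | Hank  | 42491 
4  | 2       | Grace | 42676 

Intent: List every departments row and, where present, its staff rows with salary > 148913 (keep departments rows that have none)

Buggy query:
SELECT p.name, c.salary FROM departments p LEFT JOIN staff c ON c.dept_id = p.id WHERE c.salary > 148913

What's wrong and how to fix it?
Bug: Filtering c.salary in WHERE discards the NULL rows produced by LEFT JOIN, turning it into an inner join

Fix: Move the right-table condition into the ON clause so unmatched parents are kept

Corrected query:
SELECT p.name, c.salary FROM departments p LEFT JOIN staff c ON c.dept_id = p.id AND c.salary > 148913

Result:
name        | salary
------------+-------
HR          | NULL  
Engineering | 166340
Marketing   | NULL  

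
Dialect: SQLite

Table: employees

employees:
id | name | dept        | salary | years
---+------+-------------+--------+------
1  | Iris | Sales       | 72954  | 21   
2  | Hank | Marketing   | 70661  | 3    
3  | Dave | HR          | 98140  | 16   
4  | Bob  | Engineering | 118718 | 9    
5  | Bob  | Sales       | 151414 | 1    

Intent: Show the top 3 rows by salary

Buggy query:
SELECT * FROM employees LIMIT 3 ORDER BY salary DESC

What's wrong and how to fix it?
Bug: LIMIT must come after ORDER BY

Fix: Swap the clauses: ORDER BY first, then LIMIT

Corrected query:
SELECT * FROM employees ORDER BY salary DESC LIMIT 3

Result:
id | name | dept        | salary | years
---+------+-------------+--------+------
5  | Bob  | Sales       | 151414 | 1    
4  | Bob  | Engineering | 118718 | 9    
3  | Dave | HR          | 98140  | 16   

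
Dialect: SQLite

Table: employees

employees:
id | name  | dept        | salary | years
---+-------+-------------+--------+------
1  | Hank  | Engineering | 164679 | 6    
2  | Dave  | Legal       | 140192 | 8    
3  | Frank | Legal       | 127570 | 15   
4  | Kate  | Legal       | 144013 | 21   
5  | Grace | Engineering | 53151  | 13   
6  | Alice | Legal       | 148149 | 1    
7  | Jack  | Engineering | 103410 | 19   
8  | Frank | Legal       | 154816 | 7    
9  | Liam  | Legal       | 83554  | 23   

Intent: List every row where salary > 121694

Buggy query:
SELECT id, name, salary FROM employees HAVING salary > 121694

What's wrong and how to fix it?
Bug: HAVING filters the output of aggregation, but this query has no GROUP BY and no aggregate functions, so SQLite rejects it (HAVING clause on a non-aggregate query); the condition here is per row

Fix: Use WHERE for row-level filtering

Corrected query:
SELECT id, name, salary FROM employees WHERE salary > 121694

Result:
id | name  | salary
---+-------+-------
1  | Hank  | 164679
2  | Dave  | 140192
3  | Frank | 127570
4  | Kate  | 144013
6  | Alice | 148149
8  | Frank | 154816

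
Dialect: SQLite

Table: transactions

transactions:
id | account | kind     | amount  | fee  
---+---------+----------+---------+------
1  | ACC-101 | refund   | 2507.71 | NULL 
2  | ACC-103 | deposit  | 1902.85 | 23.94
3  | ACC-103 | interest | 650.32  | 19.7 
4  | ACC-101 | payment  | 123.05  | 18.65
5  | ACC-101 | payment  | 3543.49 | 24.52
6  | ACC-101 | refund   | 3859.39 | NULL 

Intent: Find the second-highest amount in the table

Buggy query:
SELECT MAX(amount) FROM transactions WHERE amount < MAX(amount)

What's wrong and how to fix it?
Bug: The inner MAX is an aggregate inside WHERE, which is not allowed

Fix: Put the inner MAX in a scalar subquery

Corrected query:
SELECT MAX(amount) FROM transactions WHERE amount < (SELECT MAX(amount) FROM transactions)

Result:
MAX(amount)
-----------
3543.49    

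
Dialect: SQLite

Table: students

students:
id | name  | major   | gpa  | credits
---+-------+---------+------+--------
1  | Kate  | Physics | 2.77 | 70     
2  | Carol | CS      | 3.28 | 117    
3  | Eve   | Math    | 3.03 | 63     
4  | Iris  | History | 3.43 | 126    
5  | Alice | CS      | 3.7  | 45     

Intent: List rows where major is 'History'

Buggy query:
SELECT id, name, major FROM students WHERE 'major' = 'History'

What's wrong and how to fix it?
Bug: Single quotes denote string literals in SQL; the column name is being compared as a constant string

Fix: Remove the quotes around the column name (or use double quotes for an identifier)

Corrected query:
SELECT id, name, major FROM students WHERE major = 'History'

Result:
id | name | major  
---+------+--------
4  | Iris | History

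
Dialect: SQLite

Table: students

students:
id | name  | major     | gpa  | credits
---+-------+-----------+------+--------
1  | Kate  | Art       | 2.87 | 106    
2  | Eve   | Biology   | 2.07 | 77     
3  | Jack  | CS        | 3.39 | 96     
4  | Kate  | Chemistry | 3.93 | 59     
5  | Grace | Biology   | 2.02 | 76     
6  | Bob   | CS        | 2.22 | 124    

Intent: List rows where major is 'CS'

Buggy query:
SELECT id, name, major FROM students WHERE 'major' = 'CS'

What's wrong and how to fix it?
Bug: Single quotes denote string literals in SQL; the column name is being compared as a constant string

Fix: Reference the column as major without single quotes

Corrected query:
SELECT id, name, major FROM students WHERE major = 'CS'

Result:
id | name | major
---+------+------
3  | Jack | CS   
6  | Bob  | CS   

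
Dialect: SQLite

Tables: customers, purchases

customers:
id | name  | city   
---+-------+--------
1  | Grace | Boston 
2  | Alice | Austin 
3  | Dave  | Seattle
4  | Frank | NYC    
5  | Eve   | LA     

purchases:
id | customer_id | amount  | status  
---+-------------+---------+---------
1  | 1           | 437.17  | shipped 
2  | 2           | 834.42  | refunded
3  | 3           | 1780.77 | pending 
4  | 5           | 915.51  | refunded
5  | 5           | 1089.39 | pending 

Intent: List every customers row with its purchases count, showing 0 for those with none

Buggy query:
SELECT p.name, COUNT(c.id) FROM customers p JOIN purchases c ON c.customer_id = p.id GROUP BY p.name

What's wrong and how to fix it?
Bug: An inner join excludes parents with zero children

Fix: Switch to LEFT JOIN to retain unmatched parent rows

Corrected query:
SELECT p.name, COUNT(c.id) FROM customers p LEFT JOIN purchases c ON c.customer_id = p.id GROUP BY p.name

Result:
name  | COUNT(c.id)
------+------------
Alice | 1          
Dave  | 1          
Eve   | 2          
Frank | 0          
Grace | 1          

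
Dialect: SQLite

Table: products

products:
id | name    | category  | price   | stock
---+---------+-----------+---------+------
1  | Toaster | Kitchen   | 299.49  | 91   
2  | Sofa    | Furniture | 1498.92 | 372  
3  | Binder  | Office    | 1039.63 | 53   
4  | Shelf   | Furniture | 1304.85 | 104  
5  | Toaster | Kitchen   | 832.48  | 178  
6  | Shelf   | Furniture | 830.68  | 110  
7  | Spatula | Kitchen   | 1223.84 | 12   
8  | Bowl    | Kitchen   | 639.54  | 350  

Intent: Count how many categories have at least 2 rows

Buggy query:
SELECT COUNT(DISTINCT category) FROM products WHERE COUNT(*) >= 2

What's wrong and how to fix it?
Bug: COUNT(*) cannot appear in WHERE; the per-group count doesn't exist yet

Fix: Group first with HAVING COUNT(*) >= 2, then COUNT the resulting groups

Corrected query:
SELECT COUNT(*) FROM (SELECT category FROM products GROUP BY category HAVING COUNT(*) >= 2)

Result:
COUNT(*)
--------
2       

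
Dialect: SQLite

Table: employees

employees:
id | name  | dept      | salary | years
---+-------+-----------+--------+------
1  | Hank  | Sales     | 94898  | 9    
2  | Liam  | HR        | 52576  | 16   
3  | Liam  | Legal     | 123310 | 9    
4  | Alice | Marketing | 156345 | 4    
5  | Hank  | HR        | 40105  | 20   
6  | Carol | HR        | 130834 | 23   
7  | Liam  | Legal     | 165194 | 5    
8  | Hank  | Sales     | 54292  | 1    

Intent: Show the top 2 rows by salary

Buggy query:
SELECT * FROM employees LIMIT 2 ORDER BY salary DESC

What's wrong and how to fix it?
Bug: ORDER BY cannot follow LIMIT; LIMIT is the final clause

Fix: Sort with ORDER BY, then apply LIMIT

Corrected query:
SELECT * FROM employees ORDER BY salary DESC LIMIT 2

Result:
id | name  | dept      | salary | years
---+-------+-----------+--------+------
7  | Liam  | Legal     | 165194 | 5    
4  | Alice | Marketing | 156345 | 4    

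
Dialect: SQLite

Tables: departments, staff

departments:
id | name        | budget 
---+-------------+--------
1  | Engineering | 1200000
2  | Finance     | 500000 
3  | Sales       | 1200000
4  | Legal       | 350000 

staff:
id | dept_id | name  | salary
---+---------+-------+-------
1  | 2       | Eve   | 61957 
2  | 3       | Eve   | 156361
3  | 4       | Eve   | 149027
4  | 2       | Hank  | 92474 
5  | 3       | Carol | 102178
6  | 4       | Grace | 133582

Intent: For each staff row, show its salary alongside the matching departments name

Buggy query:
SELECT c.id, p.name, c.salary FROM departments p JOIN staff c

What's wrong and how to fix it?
Bug: JOIN with no ON clause produces a cartesian product; every staff row pairs with every departments row

Fix: Add ON c.dept_id = p.id to the JOIN

Corrected query:
SELECT c.id, p.name, c.salary FROM departments p JOIN staff c ON c.dept_id = p.id

Result:
id | name    | salary
---+---------+-------
1  | Finance | 61957 
2  | Sales   | 156361
3  | Legal   | 149027
4  | Finance | 92474 
5  | Sales   | 102178
6  | Legal   | 133582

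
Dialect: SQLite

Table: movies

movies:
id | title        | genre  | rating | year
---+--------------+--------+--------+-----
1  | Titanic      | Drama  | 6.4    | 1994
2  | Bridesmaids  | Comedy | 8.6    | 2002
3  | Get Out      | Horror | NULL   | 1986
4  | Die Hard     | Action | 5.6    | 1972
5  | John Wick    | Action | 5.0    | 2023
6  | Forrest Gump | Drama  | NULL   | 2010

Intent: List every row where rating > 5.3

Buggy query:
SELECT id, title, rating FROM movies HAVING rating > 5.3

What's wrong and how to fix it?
Bug: This is a non-aggregate query (no GROUP BY, no aggregates), so in SQLite the HAVING clause is invalid here; a row-level condition belongs in WHERE

Fix: Replace HAVING with WHERE since the condition applies to individual rows

Corrected query:
SELECT id, title, rating FROM movies WHERE rating > 5.3

Result:
id | title       | rating
---+-------------+-------
1  | Titanic     | 6.4   
2  | Bridesmaids | 8.6   
4  | Die Hard    | 5.6   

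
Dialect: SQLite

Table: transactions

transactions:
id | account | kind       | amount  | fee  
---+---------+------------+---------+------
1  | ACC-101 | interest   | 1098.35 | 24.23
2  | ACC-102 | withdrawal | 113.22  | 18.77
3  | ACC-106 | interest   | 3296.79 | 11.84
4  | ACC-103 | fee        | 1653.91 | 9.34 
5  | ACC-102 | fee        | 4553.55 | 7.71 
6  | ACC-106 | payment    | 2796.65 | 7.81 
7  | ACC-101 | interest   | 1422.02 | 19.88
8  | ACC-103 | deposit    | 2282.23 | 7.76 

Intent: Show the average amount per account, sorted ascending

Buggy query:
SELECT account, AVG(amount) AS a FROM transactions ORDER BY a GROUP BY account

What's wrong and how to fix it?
Bug: GROUP BY must precede ORDER BY

Fix: Reorder: SELECT … FROM … GROUP BY … ORDER BY …

Corrected query:
SELECT account, AVG(amount) AS a FROM transactions GROUP BY account ORDER BY a

Result:
account | a       
--------+---------
ACC-101 | 1260.185
ACC-103 | 1968.07 
ACC-102 | 2333.385
ACC-106 | 3046.72 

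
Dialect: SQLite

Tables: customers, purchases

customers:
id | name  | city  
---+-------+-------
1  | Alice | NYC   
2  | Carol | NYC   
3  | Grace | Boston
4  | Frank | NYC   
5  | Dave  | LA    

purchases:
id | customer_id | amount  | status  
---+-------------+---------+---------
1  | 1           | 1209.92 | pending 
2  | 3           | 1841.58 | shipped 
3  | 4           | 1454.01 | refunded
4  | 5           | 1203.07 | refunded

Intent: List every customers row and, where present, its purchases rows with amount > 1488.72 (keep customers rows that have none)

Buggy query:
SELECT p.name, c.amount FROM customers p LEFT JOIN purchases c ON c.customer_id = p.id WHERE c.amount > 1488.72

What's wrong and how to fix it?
Bug: Filtering c.amount in WHERE discards the NULL rows produced by LEFT JOIN, turning it into an inner join

Fix: Put 'c.amount > 1488.72' in the JOIN's ON clause instead of WHERE

Corrected query:
SELECT p.name, c.amount FROM customers p LEFT JOIN purchases c ON c.customer_id = p.id AND c.amount > 1488.72

Result:
name  | amount 
------+--------
Alice | NULL   
Carol | NULL   
Grace | 1841.58
Frank | NULL   
Dave  | NULL   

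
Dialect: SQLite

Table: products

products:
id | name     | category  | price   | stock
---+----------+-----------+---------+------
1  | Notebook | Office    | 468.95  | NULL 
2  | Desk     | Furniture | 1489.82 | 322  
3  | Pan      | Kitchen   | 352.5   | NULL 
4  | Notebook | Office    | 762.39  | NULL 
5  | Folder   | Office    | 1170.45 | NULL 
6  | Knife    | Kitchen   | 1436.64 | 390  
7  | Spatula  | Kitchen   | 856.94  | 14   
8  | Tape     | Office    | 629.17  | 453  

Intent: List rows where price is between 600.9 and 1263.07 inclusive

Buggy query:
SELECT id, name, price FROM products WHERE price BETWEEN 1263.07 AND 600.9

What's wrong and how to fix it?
Bug: BETWEEN expects the lower bound first; with 1263.07 AND 600.9 the range is empty

Fix: Swap the bounds so the smaller value comes first

Corrected query:
SELECT id, name, price FROM products WHERE price BETWEEN 600.9 AND 1263.07

Result:
id | name     | price  
---+----------+--------
4  | Notebook | 762.39 
5  | Folder   | 1170.45
7  | Spatula  | 856.94 
8  | Tape     | 629.17 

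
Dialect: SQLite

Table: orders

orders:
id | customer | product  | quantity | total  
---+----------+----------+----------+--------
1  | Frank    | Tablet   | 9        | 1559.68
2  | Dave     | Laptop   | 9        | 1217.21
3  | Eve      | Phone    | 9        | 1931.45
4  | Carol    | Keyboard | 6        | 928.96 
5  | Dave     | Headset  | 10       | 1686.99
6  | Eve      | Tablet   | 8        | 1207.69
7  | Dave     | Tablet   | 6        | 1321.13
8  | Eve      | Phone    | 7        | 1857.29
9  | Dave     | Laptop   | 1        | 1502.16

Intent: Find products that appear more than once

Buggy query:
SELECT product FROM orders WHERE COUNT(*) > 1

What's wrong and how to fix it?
Bug: COUNT(*) is an aggregate and cannot be used in WHERE

Fix: Group first, then use HAVING for the count condition

Corrected query:
SELECT product FROM orders GROUP BY product HAVING COUNT(*) > 1

Result:
product
-------
Laptop 
Phone  
Tablet 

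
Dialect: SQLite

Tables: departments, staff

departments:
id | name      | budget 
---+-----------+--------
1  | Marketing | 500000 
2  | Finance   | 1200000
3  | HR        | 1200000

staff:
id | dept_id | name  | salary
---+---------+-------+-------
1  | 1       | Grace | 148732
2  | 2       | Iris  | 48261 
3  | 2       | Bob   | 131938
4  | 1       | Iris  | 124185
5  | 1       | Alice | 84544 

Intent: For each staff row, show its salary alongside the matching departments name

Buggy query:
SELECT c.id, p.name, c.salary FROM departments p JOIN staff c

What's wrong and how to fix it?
Bug: Missing join condition: each staff row is matched to all departments rows instead of just its own

Fix: Specify the join condition linking the foreign key to the parent id

Corrected query:
SELECT c.id, p.name, c.salary FROM departments p JOIN staff c ON c.dept_id = p.id

Result:
id | name      | salary
---+-----------+-------
1  | Marketing | 148732
2  | Finance   | 48261 
3  | Finance   | 131938
4  | Marketing | 124185
5  | Marketing | 84544 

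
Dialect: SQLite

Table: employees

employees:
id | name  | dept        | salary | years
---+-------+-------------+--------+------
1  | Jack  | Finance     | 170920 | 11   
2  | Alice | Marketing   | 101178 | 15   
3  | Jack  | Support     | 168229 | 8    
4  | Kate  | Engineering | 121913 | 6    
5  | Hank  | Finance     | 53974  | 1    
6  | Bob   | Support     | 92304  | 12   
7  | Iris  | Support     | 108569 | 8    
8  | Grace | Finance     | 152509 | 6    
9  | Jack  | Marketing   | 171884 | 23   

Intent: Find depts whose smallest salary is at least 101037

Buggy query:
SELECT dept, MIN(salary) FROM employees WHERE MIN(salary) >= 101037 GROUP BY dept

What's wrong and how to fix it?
Bug: MIN() in WHERE is a misuse of aggregate

Fix: Use HAVING for the per-group MIN condition

Corrected query:
SELECT dept, MIN(salary) FROM employees GROUP BY dept HAVING MIN(salary) >= 101037

Result:
dept        | MIN(salary)
------------+------------
Engineering | 121913     
Marketing   | 101178     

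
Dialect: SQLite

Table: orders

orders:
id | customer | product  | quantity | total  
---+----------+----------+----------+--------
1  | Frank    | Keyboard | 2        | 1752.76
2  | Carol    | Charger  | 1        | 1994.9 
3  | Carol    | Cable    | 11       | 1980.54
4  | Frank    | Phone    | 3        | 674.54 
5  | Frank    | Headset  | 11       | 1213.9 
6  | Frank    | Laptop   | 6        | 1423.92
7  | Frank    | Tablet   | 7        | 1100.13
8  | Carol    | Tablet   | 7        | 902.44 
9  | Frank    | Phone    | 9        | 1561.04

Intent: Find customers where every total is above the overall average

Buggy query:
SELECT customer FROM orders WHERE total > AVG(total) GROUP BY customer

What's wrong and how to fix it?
Bug: AVG() is an aggregate; it can't sit directly in WHERE

Fix: Use a subquery for AVG and a HAVING MIN(...) filter so the condition holds for every row in the group

Corrected query:
SELECT customer FROM orders GROUP BY customer HAVING MIN(total) > (SELECT AVG(total) FROM orders)

Result:
(no rows)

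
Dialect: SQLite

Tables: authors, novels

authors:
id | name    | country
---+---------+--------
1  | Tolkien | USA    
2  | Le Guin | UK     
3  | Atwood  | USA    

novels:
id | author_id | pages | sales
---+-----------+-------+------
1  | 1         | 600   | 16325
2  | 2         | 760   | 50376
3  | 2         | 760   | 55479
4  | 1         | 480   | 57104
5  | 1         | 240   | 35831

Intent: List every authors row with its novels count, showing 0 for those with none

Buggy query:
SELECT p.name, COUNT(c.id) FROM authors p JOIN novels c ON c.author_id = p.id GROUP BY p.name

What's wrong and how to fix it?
Bug: INNER JOIN drops authors rows that have no matching novels rows

Fix: Use LEFT JOIN so parents without children still appear (COUNT(c.id) gives 0)

Corrected query:
SELECT p.name, COUNT(c.id) FROM authors p LEFT JOIN novels c ON c.author_id = p.id GROUP BY p.name

Result:
name    | COUNT(c.id)
--------+------------
Atwood  | 0          
Le Guin | 2          
Tolkien | 3          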